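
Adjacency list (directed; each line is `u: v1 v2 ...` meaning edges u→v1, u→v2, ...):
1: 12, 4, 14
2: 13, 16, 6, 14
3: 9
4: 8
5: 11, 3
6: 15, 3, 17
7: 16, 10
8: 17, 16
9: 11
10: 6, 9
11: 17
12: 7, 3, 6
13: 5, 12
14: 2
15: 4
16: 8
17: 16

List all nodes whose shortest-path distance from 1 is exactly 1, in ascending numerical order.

4, 12, 14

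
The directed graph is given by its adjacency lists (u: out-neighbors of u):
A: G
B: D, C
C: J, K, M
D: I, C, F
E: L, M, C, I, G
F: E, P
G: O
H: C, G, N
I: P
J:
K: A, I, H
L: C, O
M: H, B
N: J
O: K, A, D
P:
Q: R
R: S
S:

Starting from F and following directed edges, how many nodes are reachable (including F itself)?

BFS from F visits: F, E, P, L, M, C, I, G, O, H, B, J, K, A, D, N
Reachable nodes: 16 of 19 total.

16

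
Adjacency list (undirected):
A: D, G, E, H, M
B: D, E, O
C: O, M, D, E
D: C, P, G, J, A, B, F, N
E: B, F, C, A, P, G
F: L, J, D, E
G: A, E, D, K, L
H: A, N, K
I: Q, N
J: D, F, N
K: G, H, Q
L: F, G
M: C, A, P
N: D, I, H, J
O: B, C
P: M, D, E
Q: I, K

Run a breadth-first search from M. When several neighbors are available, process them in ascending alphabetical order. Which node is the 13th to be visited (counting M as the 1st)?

Visit M; enqueue A, C, P → queue [A, C, P]
Visit A; enqueue D, E, G, H → queue [C, P, D, E, G, H]
Visit C; enqueue O → queue [P, D, E, G, H, O]
Visit P → queue [D, E, G, H, O]
Visit D; enqueue B, F, J, N → queue [E, G, H, O, B, F, J, N]
Visit E → queue [G, H, O, B, F, J, N]
Visit G; enqueue K, L → queue [H, O, B, F, J, N, K, L]
Visit H → queue [O, B, F, J, N, K, L]
Visit O → queue [B, F, J, N, K, L]
Visit B → queue [F, J, N, K, L]
Visit F → queue [J, N, K, L]
Visit J → queue [N, K, L]
Visit N; enqueue I → queue [K, L, I]
Visit K; enqueue Q → queue [L, I, Q]
Visit L → queue [I, Q]
Visit I → queue [Q]
Visit Q → queue []

Visit order: M, A, C, P, D, E, G, H, O, B, F, J, N, K, L, I, Q

N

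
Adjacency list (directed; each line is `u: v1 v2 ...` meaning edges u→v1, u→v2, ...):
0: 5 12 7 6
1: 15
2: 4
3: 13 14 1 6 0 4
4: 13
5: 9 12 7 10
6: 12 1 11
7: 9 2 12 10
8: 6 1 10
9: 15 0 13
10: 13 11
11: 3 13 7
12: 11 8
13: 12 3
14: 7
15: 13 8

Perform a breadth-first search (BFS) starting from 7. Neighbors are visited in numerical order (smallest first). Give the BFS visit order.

Visit 7; enqueue 2, 9, 10, 12 → queue [2, 9, 10, 12]
Visit 2; enqueue 4 → queue [9, 10, 12, 4]
Visit 9; enqueue 0, 13, 15 → queue [10, 12, 4, 0, 13, 15]
Visit 10; enqueue 11 → queue [12, 4, 0, 13, 15, 11]
Visit 12; enqueue 8 → queue [4, 0, 13, 15, 11, 8]
Visit 4 → queue [0, 13, 15, 11, 8]
Visit 0; enqueue 5, 6 → queue [13, 15, 11, 8, 5, 6]
Visit 13; enqueue 3 → queue [15, 11, 8, 5, 6, 3]
Visit 15 → queue [11, 8, 5, 6, 3]
Visit 11 → queue [8, 5, 6, 3]
Visit 8; enqueue 1 → queue [5, 6, 3, 1]
Visit 5 → queue [6, 3, 1]
Visit 6 → queue [3, 1]
Visit 3; enqueue 14 → queue [1, 14]
Visit 1 → queue [14]
Visit 14 → queue []

7, 2, 9, 10, 12, 4, 0, 13, 15, 11, 8, 5, 6, 3, 1, 14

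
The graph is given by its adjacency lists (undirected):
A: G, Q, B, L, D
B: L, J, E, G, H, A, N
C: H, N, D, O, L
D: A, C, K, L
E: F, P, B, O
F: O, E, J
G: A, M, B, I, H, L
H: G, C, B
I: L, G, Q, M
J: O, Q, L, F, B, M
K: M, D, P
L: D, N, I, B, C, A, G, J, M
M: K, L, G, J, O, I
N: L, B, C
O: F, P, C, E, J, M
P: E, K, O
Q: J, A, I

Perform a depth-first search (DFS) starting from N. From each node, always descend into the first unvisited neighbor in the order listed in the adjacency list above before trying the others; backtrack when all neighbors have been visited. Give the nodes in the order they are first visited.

Visit N
N → L
L → D
D → A
A → G
G → M
M → K
K → P
P → E
E → F
F → O
O → C
C → H
H → B
B → J
J → Q
Q → I

N L D A G M K P E F O C H B J Q I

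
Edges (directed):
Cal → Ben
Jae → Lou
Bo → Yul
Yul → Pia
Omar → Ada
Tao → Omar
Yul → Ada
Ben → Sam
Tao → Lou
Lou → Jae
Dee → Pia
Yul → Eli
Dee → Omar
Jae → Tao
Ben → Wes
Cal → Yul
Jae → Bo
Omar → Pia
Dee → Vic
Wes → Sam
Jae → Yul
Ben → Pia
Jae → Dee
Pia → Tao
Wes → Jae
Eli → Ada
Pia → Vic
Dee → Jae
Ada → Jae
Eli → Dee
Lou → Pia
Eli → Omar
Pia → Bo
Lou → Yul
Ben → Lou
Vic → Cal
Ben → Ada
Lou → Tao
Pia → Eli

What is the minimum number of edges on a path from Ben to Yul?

Level 0: Ben
Level 1: Ada, Lou, Pia, Sam, Wes
Level 2: Bo, Eli, Jae, Tao, Vic, Yul
Level 3: Cal, Dee, Omar
Yul first appears at level 2.

2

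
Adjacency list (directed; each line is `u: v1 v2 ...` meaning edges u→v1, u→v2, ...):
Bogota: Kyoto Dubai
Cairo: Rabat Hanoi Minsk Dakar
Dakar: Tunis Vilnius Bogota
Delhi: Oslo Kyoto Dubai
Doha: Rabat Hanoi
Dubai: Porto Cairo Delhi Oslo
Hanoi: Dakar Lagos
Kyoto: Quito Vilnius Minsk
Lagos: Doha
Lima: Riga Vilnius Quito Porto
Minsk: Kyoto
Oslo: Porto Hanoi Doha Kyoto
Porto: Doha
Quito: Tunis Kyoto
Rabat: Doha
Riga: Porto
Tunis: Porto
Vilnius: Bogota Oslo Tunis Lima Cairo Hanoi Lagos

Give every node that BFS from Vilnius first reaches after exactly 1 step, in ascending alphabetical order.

Bogota, Cairo, Hanoi, Lagos, Lima, Oslo, Tunis

Level 0: Vilnius
Level 1: Bogota, Cairo, Hanoi, Lagos, Lima, Oslo, Tunis
Level 2: Dakar, Doha, Dubai, Kyoto, Minsk, Porto, Quito, Rabat, Riga
Level 3: Delhi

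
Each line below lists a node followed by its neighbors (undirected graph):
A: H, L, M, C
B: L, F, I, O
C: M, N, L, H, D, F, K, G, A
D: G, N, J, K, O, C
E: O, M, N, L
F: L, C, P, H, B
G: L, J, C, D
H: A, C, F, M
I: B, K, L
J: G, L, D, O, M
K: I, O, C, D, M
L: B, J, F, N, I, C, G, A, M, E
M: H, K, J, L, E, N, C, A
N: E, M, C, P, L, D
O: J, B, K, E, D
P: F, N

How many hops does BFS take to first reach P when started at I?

Level 0: I
Level 1: B, K, L
Level 2: A, C, D, E, F, G, J, M, N, O
Level 3: H, P
P first appears at level 3.

3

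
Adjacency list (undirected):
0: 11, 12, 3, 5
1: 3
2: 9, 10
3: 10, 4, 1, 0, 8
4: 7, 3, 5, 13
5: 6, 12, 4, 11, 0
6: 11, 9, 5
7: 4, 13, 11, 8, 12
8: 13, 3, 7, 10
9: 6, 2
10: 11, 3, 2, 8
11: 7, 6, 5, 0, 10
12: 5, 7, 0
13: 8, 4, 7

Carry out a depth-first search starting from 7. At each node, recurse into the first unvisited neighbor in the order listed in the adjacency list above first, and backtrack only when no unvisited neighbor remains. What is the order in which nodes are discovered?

7, 4, 3, 10, 11, 6, 9, 2, 5, 12, 0, 8, 13, 1

Visit 7
7 → 4
4 → 3
3 → 10
10 → 11
11 → 6
6 → 9
9 → 2
6 → 5
5 → 12
12 → 0
10 → 8
8 → 13
3 → 1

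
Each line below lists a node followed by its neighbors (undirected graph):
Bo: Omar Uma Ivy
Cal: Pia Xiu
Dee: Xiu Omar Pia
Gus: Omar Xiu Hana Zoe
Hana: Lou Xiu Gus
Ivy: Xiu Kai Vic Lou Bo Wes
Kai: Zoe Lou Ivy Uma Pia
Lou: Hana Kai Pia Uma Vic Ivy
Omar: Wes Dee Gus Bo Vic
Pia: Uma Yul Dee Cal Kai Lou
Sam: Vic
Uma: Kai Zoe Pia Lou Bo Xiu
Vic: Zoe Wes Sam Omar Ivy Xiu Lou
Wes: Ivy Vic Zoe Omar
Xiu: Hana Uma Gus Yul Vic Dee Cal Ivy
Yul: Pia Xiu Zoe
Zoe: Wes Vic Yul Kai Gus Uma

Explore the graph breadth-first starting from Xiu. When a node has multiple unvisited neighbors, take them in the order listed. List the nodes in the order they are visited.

Visit Xiu; enqueue Hana, Uma, Gus, Yul, Vic, Dee, Cal, Ivy → queue [Hana, Uma, Gus, Yul, Vic, Dee, Cal, Ivy]
Visit Hana; enqueue Lou → queue [Uma, Gus, Yul, Vic, Dee, Cal, Ivy, Lou]
Visit Uma; enqueue Kai, Zoe, Pia, Bo → queue [Gus, Yul, Vic, Dee, Cal, Ivy, Lou, Kai, Zoe, Pia, Bo]
Visit Gus; enqueue Omar → queue [Yul, Vic, Dee, Cal, Ivy, Lou, Kai, Zoe, Pia, Bo, Omar]
Visit Yul → queue [Vic, Dee, Cal, Ivy, Lou, Kai, Zoe, Pia, Bo, Omar]
Visit Vic; enqueue Wes, Sam → queue [Dee, Cal, Ivy, Lou, Kai, Zoe, Pia, Bo, Omar, Wes, Sam]
Visit Dee → queue [Cal, Ivy, Lou, Kai, Zoe, Pia, Bo, Omar, Wes, Sam]
Visit Cal → queue [Ivy, Lou, Kai, Zoe, Pia, Bo, Omar, Wes, Sam]
Visit Ivy → queue [Lou, Kai, Zoe, Pia, Bo, Omar, Wes, Sam]
Visit Lou → queue [Kai, Zoe, Pia, Bo, Omar, Wes, Sam]
Visit Kai → queue [Zoe, Pia, Bo, Omar, Wes, Sam]
Visit Zoe → queue [Pia, Bo, Omar, Wes, Sam]
Visit Pia → queue [Bo, Omar, Wes, Sam]
Visit Bo → queue [Omar, Wes, Sam]
Visit Omar → queue [Wes, Sam]
Visit Wes → queue [Sam]
Visit Sam → queue []

Xiu, Hana, Uma, Gus, Yul, Vic, Dee, Cal, Ivy, Lou, Kai, Zoe, Pia, Bo, Omar, Wes, Sam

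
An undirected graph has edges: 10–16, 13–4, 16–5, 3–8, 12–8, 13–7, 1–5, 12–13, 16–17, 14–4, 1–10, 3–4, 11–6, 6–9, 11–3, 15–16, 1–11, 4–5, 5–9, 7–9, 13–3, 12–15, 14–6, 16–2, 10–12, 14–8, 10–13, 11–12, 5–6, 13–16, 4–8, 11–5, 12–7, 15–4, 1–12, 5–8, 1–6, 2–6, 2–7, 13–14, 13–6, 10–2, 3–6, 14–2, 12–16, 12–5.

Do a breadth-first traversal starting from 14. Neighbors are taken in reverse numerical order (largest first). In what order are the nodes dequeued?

Visit 14; enqueue 13, 8, 6, 4, 2 → queue [13, 8, 6, 4, 2]
Visit 13; enqueue 16, 12, 10, 7, 3 → queue [8, 6, 4, 2, 16, 12, 10, 7, 3]
Visit 8; enqueue 5 → queue [6, 4, 2, 16, 12, 10, 7, 3, 5]
Visit 6; enqueue 11, 9, 1 → queue [4, 2, 16, 12, 10, 7, 3, 5, 11, 9, 1]
Visit 4; enqueue 15 → queue [2, 16, 12, 10, 7, 3, 5, 11, 9, 1, 15]
Visit 2 → queue [16, 12, 10, 7, 3, 5, 11, 9, 1, 15]
Visit 16; enqueue 17 → queue [12, 10, 7, 3, 5, 11, 9, 1, 15, 17]
Visit 12 → queue [10, 7, 3, 5, 11, 9, 1, 15, 17]
Visit 10 → queue [7, 3, 5, 11, 9, 1, 15, 17]
Visit 7 → queue [3, 5, 11, 9, 1, 15, 17]
Visit 3 → queue [5, 11, 9, 1, 15, 17]
Visit 5 → queue [11, 9, 1, 15, 17]
Visit 11 → queue [9, 1, 15, 17]
Visit 9 → queue [1, 15, 17]
Visit 1 → queue [15, 17]
Visit 15 → queue [17]
Visit 17 → queue []

14 -> 13 -> 8 -> 6 -> 4 -> 2 -> 16 -> 12 -> 10 -> 7 -> 3 -> 5 -> 11 -> 9 -> 1 -> 15 -> 17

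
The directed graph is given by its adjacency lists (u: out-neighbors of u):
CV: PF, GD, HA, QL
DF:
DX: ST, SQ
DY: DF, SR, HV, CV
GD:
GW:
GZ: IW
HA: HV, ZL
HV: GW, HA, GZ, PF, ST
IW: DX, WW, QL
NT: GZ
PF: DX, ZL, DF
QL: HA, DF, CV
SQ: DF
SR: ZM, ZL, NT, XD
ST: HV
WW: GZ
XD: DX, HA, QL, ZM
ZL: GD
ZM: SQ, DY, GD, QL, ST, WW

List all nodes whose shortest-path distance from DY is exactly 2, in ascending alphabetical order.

Level 0: DY
Level 1: CV, DF, HV, SR
Level 2: GD, GW, GZ, HA, NT, PF, QL, ST, XD, ZL, ZM
Level 3: DX, IW, SQ, WW

GD, GW, GZ, HA, NT, PF, QL, ST, XD, ZL, ZM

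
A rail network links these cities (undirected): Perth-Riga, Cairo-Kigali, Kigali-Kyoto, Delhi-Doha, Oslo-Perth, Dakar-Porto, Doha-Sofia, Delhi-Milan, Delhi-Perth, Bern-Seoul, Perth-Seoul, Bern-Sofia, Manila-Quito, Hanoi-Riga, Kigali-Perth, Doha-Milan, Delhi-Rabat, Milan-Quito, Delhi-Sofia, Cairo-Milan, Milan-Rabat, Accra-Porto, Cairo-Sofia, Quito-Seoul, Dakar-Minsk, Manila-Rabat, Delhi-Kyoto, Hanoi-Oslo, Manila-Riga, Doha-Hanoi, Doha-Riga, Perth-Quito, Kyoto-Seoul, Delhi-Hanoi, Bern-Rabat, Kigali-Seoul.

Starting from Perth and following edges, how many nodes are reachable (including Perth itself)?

BFS from Perth visits: Perth, Seoul, Riga, Quito, Oslo, Kigali, Delhi, Kyoto, Bern, Manila, Hanoi, Doha, Milan, Cairo, Sofia, Rabat
Reachable nodes: 16 of 20 total.

16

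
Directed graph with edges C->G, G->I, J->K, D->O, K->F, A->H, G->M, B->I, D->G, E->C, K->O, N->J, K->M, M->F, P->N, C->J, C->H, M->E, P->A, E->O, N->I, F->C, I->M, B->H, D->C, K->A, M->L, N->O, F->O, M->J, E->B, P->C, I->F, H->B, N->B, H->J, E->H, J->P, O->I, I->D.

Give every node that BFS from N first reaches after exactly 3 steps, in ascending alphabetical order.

Level 0: N
Level 1: B, I, J, O
Level 2: D, F, H, K, M, P
Level 3: A, C, E, G, L

A, C, E, G, L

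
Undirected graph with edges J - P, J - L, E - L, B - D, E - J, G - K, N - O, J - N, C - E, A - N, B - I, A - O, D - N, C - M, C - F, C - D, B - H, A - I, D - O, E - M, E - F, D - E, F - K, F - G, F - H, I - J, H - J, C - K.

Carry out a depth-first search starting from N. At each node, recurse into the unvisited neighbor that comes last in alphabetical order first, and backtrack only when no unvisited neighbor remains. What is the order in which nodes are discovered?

Visit N
N → O
O → D
D → E
E → M
M → C
C → K
K → G
G → F
F → H
H → J
J → P
J → L
J → I
I → B
I → A

N -> O -> D -> E -> M -> C -> K -> G -> F -> H -> J -> P -> L -> I -> B -> A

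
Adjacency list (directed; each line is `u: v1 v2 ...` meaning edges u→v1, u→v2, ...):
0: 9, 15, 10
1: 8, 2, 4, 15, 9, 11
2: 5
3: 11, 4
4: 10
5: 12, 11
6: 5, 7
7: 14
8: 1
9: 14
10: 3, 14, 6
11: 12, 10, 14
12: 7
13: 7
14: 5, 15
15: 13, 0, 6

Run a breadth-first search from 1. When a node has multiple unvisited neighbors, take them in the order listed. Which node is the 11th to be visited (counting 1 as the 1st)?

0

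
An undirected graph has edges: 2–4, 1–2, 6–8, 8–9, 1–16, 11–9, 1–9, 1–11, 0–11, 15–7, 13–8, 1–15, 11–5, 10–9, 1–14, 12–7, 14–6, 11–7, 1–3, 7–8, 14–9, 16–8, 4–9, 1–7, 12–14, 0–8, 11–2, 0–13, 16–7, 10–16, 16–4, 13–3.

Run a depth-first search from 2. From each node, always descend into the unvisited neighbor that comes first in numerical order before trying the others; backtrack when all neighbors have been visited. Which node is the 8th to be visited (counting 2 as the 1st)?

Visit 2
2 → 1
1 → 3
3 → 13
13 → 0
0 → 8
8 → 6
6 → 14
14 → 9
9 → 4
4 → 16
16 → 7
7 → 11
11 → 5
7 → 12
7 → 15
16 → 10

Visit order: 2, 1, 3, 13, 0, 8, 6, 14, 9, 4, 16, 7, 11, 5, 12, 15, 10

14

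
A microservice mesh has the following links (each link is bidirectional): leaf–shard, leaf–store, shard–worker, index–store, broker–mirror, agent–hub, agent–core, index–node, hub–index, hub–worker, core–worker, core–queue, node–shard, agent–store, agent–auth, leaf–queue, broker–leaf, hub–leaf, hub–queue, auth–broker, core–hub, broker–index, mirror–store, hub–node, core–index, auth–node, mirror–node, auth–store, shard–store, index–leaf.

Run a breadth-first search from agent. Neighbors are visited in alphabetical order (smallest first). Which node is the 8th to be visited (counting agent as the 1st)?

Visit agent; enqueue auth, core, hub, store → queue [auth, core, hub, store]
Visit auth; enqueue broker, node → queue [core, hub, store, broker, node]
Visit core; enqueue index, queue, worker → queue [hub, store, broker, node, index, queue, worker]
Visit hub; enqueue leaf → queue [store, broker, node, index, queue, worker, leaf]
Visit store; enqueue mirror, shard → queue [broker, node, index, queue, worker, leaf, mirror, shard]
Visit broker → queue [node, index, queue, worker, leaf, mirror, shard]
Visit node → queue [index, queue, worker, leaf, mirror, shard]
Visit index → queue [queue, worker, leaf, mirror, shard]
Visit queue → queue [worker, leaf, mirror, shard]
Visit worker → queue [leaf, mirror, shard]
Visit leaf → queue [mirror, shard]
Visit mirror → queue [shard]
Visit shard → queue []

Visit order: agent, auth, core, hub, store, broker, node, index, queue, worker, leaf, mirror, shard

index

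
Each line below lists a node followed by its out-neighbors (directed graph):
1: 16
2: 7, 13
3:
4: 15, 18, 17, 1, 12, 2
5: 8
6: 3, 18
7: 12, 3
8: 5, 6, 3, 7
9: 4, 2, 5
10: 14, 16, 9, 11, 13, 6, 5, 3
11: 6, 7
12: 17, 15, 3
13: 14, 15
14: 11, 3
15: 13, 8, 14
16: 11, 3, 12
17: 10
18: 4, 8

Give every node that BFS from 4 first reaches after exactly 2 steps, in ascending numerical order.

3, 7, 8, 10, 13, 14, 16

Level 0: 4
Level 1: 1, 2, 12, 15, 17, 18
Level 2: 3, 7, 8, 10, 13, 14, 16
Level 3: 5, 6, 9, 11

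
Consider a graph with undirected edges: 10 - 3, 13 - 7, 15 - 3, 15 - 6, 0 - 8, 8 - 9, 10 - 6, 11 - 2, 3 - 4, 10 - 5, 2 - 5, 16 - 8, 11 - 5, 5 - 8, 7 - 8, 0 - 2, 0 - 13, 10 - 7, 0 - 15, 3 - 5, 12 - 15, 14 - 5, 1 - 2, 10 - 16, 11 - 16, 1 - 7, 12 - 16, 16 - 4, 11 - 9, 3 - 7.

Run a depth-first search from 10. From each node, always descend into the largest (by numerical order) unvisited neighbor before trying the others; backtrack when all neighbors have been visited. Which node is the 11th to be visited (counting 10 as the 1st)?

9

Visit 10
10 → 16
16 → 12
12 → 15
15 → 6
15 → 3
3 → 7
7 → 13
13 → 0
0 → 8
8 → 9
9 → 11
11 → 5
5 → 14
5 → 2
2 → 1
3 → 4

Visit order: 10, 16, 12, 15, 6, 3, 7, 13, 0, 8, 9, 11, 5, 14, 2, 1, 4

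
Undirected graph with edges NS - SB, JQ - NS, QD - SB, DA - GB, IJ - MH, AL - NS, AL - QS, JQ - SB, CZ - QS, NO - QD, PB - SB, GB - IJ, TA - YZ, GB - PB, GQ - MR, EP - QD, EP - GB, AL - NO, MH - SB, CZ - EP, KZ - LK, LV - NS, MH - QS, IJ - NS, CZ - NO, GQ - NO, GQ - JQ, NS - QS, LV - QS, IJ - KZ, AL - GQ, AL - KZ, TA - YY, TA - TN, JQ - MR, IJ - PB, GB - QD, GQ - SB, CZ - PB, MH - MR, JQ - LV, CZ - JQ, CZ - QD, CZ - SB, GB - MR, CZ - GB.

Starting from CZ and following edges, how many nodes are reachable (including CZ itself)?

BFS from CZ visits: CZ, EP, GB, JQ, NO, PB, QD, QS, SB, DA, IJ, MR, GQ, LV, NS, AL, MH, KZ, LK
Reachable nodes: 19 of 23 total.

19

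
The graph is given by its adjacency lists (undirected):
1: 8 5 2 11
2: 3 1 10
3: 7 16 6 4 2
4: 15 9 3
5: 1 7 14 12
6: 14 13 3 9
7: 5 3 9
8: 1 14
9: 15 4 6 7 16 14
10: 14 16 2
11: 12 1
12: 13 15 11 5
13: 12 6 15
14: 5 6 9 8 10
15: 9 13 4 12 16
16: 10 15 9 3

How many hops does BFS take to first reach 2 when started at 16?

2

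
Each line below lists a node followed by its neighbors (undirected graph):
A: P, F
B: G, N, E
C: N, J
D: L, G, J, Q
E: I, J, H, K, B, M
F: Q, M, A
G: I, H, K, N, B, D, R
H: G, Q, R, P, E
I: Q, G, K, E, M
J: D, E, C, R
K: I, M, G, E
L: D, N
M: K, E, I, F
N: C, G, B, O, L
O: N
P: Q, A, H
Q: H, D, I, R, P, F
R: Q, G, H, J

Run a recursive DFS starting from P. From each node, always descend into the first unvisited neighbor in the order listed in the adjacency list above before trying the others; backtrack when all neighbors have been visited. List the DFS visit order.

P, Q, H, G, I, K, M, E, J, D, L, N, C, B, O, R, F, A

Visit P
P → Q
Q → H
H → G
G → I
I → K
K → M
M → E
E → J
J → D
D → L
L → N
N → C
N → B
N → O
J → R
M → F
F → A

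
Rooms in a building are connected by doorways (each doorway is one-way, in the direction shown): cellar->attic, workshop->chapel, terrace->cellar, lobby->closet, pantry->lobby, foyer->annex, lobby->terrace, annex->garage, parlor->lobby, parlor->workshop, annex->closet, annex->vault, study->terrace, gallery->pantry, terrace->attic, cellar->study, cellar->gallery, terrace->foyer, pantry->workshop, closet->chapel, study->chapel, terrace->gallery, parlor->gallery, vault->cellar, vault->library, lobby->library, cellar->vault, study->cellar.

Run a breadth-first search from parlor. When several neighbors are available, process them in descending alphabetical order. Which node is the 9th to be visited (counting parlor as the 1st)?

Visit parlor; enqueue workshop, lobby, gallery → queue [workshop, lobby, gallery]
Visit workshop; enqueue chapel → queue [lobby, gallery, chapel]
Visit lobby; enqueue terrace, library, closet → queue [gallery, chapel, terrace, library, closet]
Visit gallery; enqueue pantry → queue [chapel, terrace, library, closet, pantry]
Visit chapel → queue [terrace, library, closet, pantry]
Visit terrace; enqueue foyer, cellar, attic → queue [library, closet, pantry, foyer, cellar, attic]
Visit library → queue [closet, pantry, foyer, cellar, attic]
Visit closet → queue [pantry, foyer, cellar, attic]
Visit pantry → queue [foyer, cellar, attic]
Visit foyer; enqueue annex → queue [cellar, attic, annex]
Visit cellar; enqueue vault, study → queue [attic, annex, vault, study]
Visit attic → queue [annex, vault, study]
Visit annex; enqueue garage → queue [vault, study, garage]
Visit vault → queue [study, garage]
Visit study → queue [garage]
Visit garage → queue []

Visit order: parlor, workshop, lobby, gallery, chapel, terrace, library, closet, pantry, foyer, cellar, attic, annex, vault, study, garage

pantry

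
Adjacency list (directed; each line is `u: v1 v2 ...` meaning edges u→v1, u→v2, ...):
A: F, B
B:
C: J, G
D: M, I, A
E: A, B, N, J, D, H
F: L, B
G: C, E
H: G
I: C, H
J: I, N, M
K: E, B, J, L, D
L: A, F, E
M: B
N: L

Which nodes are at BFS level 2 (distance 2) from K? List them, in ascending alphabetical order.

A, F, H, I, M, N

Level 0: K
Level 1: B, D, E, J, L
Level 2: A, F, H, I, M, N
Level 3: C, G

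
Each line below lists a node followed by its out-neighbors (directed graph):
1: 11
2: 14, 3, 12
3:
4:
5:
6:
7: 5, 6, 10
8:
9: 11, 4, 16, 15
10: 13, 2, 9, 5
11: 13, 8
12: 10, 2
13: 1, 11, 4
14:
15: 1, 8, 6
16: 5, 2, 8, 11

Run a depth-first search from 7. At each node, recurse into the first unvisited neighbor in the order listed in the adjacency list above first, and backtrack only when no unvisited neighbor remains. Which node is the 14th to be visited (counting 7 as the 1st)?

9

Visit 7
7 → 5
7 → 6
7 → 10
10 → 13
13 → 1
1 → 11
11 → 8
13 → 4
10 → 2
2 → 14
2 → 3
2 → 12
10 → 9
9 → 16
9 → 15

Visit order: 7, 5, 6, 10, 13, 1, 11, 8, 4, 2, 14, 3, 12, 9, 16, 15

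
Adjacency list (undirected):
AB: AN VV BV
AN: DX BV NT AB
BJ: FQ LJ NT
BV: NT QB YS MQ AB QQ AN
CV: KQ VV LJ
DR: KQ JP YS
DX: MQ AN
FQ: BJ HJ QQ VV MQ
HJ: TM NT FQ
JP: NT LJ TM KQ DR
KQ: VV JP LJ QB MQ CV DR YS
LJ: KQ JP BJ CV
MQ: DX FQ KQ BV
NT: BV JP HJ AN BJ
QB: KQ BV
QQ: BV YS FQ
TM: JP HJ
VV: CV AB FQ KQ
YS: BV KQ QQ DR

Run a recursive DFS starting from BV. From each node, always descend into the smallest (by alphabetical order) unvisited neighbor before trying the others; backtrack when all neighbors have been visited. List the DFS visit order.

BV -> AB -> AN -> DX -> MQ -> FQ -> BJ -> LJ -> CV -> KQ -> DR -> JP -> NT -> HJ -> TM -> YS -> QQ -> QB -> VV

Visit BV
BV → AB
AB → AN
AN → DX
DX → MQ
MQ → FQ
FQ → BJ
BJ → LJ
LJ → CV
CV → KQ
KQ → DR
DR → JP
JP → NT
NT → HJ
HJ → TM
DR → YS
YS → QQ
KQ → QB
KQ → VV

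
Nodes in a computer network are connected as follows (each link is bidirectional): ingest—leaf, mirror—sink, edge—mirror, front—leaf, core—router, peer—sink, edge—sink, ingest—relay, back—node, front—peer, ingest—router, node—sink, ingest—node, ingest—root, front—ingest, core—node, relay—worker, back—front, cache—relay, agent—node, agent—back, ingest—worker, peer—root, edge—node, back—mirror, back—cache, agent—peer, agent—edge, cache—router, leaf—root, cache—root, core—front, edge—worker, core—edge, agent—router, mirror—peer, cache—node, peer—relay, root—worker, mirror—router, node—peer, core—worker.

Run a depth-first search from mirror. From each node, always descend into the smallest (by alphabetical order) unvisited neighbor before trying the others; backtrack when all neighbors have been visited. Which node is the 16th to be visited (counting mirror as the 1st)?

Visit mirror
mirror → back
back → agent
agent → edge
edge → core
core → front
front → ingest
ingest → leaf
leaf → root
root → cache
cache → node
node → peer
peer → relay
relay → worker
peer → sink
cache → router

Visit order: mirror, back, agent, edge, core, front, ingest, leaf, root, cache, node, peer, relay, worker, sink, router

router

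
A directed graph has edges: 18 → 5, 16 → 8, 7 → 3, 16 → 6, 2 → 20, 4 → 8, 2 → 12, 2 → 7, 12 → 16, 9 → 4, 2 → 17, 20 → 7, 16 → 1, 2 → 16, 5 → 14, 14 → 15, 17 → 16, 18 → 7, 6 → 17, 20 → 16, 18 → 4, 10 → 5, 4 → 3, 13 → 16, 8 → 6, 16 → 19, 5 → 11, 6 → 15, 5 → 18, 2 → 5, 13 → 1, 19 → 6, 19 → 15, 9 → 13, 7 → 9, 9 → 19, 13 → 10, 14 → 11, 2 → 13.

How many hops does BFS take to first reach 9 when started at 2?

2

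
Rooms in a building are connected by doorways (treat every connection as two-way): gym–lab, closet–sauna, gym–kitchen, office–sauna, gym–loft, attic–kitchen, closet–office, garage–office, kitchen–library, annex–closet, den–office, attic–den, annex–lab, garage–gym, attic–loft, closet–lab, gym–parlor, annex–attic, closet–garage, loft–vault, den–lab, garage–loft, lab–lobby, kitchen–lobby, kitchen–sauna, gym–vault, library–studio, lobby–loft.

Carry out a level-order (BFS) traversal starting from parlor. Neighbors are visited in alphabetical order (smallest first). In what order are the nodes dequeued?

Visit parlor; enqueue gym → queue [gym]
Visit gym; enqueue garage, kitchen, lab, loft, vault → queue [garage, kitchen, lab, loft, vault]
Visit garage; enqueue closet, office → queue [kitchen, lab, loft, vault, closet, office]
Visit kitchen; enqueue attic, library, lobby, sauna → queue [lab, loft, vault, closet, office, attic, library, lobby, sauna]
Visit lab; enqueue annex, den → queue [loft, vault, closet, office, attic, library, lobby, sauna, annex, den]
Visit loft → queue [vault, closet, office, attic, library, lobby, sauna, annex, den]
Visit vault → queue [closet, office, attic, library, lobby, sauna, annex, den]
Visit closet → queue [office, attic, library, lobby, sauna, annex, den]
Visit office → queue [attic, library, lobby, sauna, annex, den]
Visit attic → queue [library, lobby, sauna, annex, den]
Visit library; enqueue studio → queue [lobby, sauna, annex, den, studio]
Visit lobby → queue [sauna, annex, den, studio]
Visit sauna → queue [annex, den, studio]
Visit annex → queue [den, studio]
Visit den → queue [studio]
Visit studio → queue []

parlor gym garage kitchen lab loft vault closet office attic library lobby sauna annex den studio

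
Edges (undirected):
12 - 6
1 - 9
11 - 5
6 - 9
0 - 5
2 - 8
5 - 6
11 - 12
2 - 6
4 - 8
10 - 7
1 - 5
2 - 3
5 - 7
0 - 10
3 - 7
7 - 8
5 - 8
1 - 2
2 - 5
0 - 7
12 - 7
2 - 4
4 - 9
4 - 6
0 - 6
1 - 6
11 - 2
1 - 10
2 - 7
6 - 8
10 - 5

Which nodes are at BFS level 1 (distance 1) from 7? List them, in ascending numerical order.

Level 0: 7
Level 1: 0, 2, 3, 5, 8, 10, 12
Level 2: 1, 4, 6, 11
Level 3: 9

0, 2, 3, 5, 8, 10, 12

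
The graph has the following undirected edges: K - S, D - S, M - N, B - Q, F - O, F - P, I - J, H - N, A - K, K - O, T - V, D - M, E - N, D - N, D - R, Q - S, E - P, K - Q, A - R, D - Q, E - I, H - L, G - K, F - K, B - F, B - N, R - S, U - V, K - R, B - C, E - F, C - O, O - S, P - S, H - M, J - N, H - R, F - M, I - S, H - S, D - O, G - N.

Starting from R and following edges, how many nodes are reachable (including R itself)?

BFS from R visits: R, A, D, H, K, S, M, N, O, Q, L, F, G, I, P, B, E, J, C
Reachable nodes: 19 of 22 total.

19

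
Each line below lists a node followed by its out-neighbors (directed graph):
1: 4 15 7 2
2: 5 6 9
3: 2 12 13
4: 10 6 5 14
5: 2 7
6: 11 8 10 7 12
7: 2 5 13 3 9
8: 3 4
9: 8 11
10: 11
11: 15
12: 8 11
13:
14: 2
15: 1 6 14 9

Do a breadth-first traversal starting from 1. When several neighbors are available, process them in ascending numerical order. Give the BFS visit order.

Visit 1; enqueue 2, 4, 7, 15 → queue [2, 4, 7, 15]
Visit 2; enqueue 5, 6, 9 → queue [4, 7, 15, 5, 6, 9]
Visit 4; enqueue 10, 14 → queue [7, 15, 5, 6, 9, 10, 14]
Visit 7; enqueue 3, 13 → queue [15, 5, 6, 9, 10, 14, 3, 13]
Visit 15 → queue [5, 6, 9, 10, 14, 3, 13]
Visit 5 → queue [6, 9, 10, 14, 3, 13]
Visit 6; enqueue 8, 11, 12 → queue [9, 10, 14, 3, 13, 8, 11, 12]
Visit 9 → queue [10, 14, 3, 13, 8, 11, 12]
Visit 10 → queue [14, 3, 13, 8, 11, 12]
Visit 14 → queue [3, 13, 8, 11, 12]
Visit 3 → queue [13, 8, 11, 12]
Visit 13 → queue [8, 11, 12]
Visit 8 → queue [11, 12]
Visit 11 → queue [12]
Visit 12 → queue []

1, 2, 4, 7, 15, 5, 6, 9, 10, 14, 3, 13, 8, 11, 12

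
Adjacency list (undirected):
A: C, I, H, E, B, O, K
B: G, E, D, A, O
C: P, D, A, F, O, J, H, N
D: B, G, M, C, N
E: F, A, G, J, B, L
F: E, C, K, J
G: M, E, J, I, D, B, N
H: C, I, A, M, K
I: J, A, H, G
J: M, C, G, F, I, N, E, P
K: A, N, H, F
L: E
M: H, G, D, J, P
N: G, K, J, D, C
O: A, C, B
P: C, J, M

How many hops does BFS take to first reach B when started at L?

2

Level 0: L
Level 1: E
Level 2: A, B, F, G, J
Level 3: C, D, H, I, K, M, N, O, P
B first appears at level 2.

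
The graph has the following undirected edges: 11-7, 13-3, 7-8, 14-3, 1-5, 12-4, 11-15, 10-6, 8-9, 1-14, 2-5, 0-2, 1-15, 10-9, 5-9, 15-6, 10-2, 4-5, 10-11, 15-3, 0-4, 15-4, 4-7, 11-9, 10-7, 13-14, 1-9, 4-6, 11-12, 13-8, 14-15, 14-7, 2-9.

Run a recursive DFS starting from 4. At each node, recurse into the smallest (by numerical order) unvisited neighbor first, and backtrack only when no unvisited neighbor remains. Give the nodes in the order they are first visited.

Visit 4
4 → 0
0 → 2
2 → 5
5 → 1
1 → 9
9 → 8
8 → 7
7 → 10
10 → 6
6 → 15
15 → 3
3 → 13
13 → 14
15 → 11
11 → 12

4 0 2 5 1 9 8 7 10 6 15 3 13 14 11 12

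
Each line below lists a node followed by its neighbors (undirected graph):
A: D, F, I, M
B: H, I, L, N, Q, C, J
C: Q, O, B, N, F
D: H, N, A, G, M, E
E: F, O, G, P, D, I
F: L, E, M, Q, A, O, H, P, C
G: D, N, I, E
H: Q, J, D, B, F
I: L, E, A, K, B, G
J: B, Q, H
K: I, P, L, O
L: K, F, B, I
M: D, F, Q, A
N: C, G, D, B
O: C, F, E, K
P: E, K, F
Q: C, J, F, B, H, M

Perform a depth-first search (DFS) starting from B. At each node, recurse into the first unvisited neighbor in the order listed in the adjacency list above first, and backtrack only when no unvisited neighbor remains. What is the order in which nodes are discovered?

B, H, Q, C, O, F, L, K, I, E, G, D, N, A, M, P, J

Visit B
B → H
H → Q
Q → C
C → O
O → F
F → L
L → K
K → I
I → E
E → G
G → D
D → N
D → A
A → M
E → P
Q → J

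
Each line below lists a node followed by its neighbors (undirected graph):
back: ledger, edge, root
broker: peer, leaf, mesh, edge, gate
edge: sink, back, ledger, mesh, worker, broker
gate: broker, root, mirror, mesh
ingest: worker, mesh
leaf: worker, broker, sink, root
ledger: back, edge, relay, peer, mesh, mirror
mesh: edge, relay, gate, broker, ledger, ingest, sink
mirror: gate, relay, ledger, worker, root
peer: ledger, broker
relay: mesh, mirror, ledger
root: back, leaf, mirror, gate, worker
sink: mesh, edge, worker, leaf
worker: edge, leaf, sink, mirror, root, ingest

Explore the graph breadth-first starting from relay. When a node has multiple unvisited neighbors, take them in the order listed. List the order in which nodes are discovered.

relay → mesh → mirror → ledger → edge → gate → broker → ingest → sink → worker → root → back → peer → leaf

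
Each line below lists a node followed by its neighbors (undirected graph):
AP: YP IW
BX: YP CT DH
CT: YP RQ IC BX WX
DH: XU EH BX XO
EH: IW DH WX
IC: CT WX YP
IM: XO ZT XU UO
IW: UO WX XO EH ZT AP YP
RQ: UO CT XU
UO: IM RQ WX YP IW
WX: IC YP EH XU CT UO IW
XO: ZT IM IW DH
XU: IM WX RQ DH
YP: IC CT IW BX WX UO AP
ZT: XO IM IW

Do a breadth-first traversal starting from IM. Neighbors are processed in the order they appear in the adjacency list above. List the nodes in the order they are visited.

Visit IM; enqueue XO, ZT, XU, UO → queue [XO, ZT, XU, UO]
Visit XO; enqueue IW, DH → queue [ZT, XU, UO, IW, DH]
Visit ZT → queue [XU, UO, IW, DH]
Visit XU; enqueue WX, RQ → queue [UO, IW, DH, WX, RQ]
Visit UO; enqueue YP → queue [IW, DH, WX, RQ, YP]
Visit IW; enqueue EH, AP → queue [DH, WX, RQ, YP, EH, AP]
Visit DH; enqueue BX → queue [WX, RQ, YP, EH, AP, BX]
Visit WX; enqueue IC, CT → queue [RQ, YP, EH, AP, BX, IC, CT]
Visit RQ → queue [YP, EH, AP, BX, IC, CT]
Visit YP → queue [EH, AP, BX, IC, CT]
Visit EH → queue [AP, BX, IC, CT]
Visit AP → queue [BX, IC, CT]
Visit BX → queue [IC, CT]
Visit IC → queue [CT]
Visit CT → queue []

IM, XO, ZT, XU, UO, IW, DH, WX, RQ, YP, EH, AP, BX, IC, CT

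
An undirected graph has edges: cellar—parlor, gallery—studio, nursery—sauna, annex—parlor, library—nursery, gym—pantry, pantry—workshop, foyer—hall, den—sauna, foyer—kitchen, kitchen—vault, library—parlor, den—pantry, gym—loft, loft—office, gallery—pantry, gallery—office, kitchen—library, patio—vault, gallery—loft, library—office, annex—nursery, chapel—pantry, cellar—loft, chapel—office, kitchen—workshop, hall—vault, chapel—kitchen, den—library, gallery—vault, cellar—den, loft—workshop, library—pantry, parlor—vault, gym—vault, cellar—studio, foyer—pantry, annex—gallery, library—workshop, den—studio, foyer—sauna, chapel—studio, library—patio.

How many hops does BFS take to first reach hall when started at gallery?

2

Level 0: gallery
Level 1: annex, loft, office, pantry, studio, vault
Level 2: cellar, chapel, den, foyer, gym, hall, kitchen, library, nursery, parlor, patio, workshop
Level 3: sauna
hall first appears at level 2.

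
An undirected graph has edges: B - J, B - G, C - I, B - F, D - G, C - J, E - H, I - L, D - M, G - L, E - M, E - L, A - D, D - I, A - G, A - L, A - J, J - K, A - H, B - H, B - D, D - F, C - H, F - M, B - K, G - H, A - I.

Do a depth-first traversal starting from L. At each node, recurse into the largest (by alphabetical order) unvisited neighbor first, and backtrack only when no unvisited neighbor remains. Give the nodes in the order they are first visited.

Visit L
L → I
I → D
D → M
M → F
F → B
B → K
K → J
J → C
C → H
H → G
G → A
H → E

L, I, D, M, F, B, K, J, C, H, G, A, E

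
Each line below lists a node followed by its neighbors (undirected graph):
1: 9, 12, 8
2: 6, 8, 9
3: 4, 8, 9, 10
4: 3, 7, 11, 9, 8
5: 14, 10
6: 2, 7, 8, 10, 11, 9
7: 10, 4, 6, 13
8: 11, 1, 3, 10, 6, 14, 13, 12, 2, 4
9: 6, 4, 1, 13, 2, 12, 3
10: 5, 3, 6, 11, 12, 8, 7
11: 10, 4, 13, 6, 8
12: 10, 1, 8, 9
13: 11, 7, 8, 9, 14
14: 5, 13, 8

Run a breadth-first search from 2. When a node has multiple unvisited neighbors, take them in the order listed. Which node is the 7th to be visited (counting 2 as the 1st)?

Visit 2; enqueue 6, 8, 9 → queue [6, 8, 9]
Visit 6; enqueue 7, 10, 11 → queue [8, 9, 7, 10, 11]
Visit 8; enqueue 1, 3, 14, 13, 12, 4 → queue [9, 7, 10, 11, 1, 3, 14, 13, 12, 4]
Visit 9 → queue [7, 10, 11, 1, 3, 14, 13, 12, 4]
Visit 7 → queue [10, 11, 1, 3, 14, 13, 12, 4]
Visit 10; enqueue 5 → queue [11, 1, 3, 14, 13, 12, 4, 5]
Visit 11 → queue [1, 3, 14, 13, 12, 4, 5]
Visit 1 → queue [3, 14, 13, 12, 4, 5]
Visit 3 → queue [14, 13, 12, 4, 5]
Visit 14 → queue [13, 12, 4, 5]
Visit 13 → queue [12, 4, 5]
Visit 12 → queue [4, 5]
Visit 4 → queue [5]
Visit 5 → queue []

Visit order: 2, 6, 8, 9, 7, 10, 11, 1, 3, 14, 13, 12, 4, 5

11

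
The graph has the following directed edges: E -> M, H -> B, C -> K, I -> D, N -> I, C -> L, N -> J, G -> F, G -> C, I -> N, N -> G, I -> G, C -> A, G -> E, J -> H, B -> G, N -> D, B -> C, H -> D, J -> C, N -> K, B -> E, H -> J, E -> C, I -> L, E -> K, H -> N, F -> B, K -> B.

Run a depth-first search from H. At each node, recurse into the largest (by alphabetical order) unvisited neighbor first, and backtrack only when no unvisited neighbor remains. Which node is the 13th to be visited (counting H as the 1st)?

Visit H
H → N
N → K
K → B
B → G
G → F
G → E
E → M
E → C
C → L
C → A
N → J
N → I
I → D

Visit order: H, N, K, B, G, F, E, M, C, L, A, J, I, D

I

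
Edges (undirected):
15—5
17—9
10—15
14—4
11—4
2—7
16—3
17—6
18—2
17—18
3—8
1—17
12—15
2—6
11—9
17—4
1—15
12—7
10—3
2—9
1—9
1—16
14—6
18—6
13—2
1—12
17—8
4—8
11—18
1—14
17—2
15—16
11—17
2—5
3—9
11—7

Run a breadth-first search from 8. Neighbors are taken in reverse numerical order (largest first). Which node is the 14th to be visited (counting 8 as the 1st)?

Visit 8; enqueue 17, 4, 3 → queue [17, 4, 3]
Visit 17; enqueue 18, 11, 9, 6, 2, 1 → queue [4, 3, 18, 11, 9, 6, 2, 1]
Visit 4; enqueue 14 → queue [3, 18, 11, 9, 6, 2, 1, 14]
Visit 3; enqueue 16, 10 → queue [18, 11, 9, 6, 2, 1, 14, 16, 10]
Visit 18 → queue [11, 9, 6, 2, 1, 14, 16, 10]
Visit 11; enqueue 7 → queue [9, 6, 2, 1, 14, 16, 10, 7]
Visit 9 → queue [6, 2, 1, 14, 16, 10, 7]
Visit 6 → queue [2, 1, 14, 16, 10, 7]
Visit 2; enqueue 13, 5 → queue [1, 14, 16, 10, 7, 13, 5]
Visit 1; enqueue 15, 12 → queue [14, 16, 10, 7, 13, 5, 15, 12]
Visit 14 → queue [16, 10, 7, 13, 5, 15, 12]
Visit 16 → queue [10, 7, 13, 5, 15, 12]
Visit 10 → queue [7, 13, 5, 15, 12]
Visit 7 → queue [13, 5, 15, 12]
Visit 13 → queue [5, 15, 12]
Visit 5 → queue [15, 12]
Visit 15 → queue [12]
Visit 12 → queue []

Visit order: 8, 17, 4, 3, 18, 11, 9, 6, 2, 1, 14, 16, 10, 7, 13, 5, 15, 12

7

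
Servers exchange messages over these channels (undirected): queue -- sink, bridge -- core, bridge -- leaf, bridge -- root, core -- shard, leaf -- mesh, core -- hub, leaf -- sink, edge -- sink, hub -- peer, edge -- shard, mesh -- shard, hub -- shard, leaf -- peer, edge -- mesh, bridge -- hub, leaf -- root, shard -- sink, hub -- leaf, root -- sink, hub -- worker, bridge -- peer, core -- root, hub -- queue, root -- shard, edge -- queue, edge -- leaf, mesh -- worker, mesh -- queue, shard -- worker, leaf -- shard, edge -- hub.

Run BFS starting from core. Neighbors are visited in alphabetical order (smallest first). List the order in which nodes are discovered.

core, bridge, hub, root, shard, leaf, peer, edge, queue, worker, sink, mesh

Visit core; enqueue bridge, hub, root, shard → queue [bridge, hub, root, shard]
Visit bridge; enqueue leaf, peer → queue [hub, root, shard, leaf, peer]
Visit hub; enqueue edge, queue, worker → queue [root, shard, leaf, peer, edge, queue, worker]
Visit root; enqueue sink → queue [shard, leaf, peer, edge, queue, worker, sink]
Visit shard; enqueue mesh → queue [leaf, peer, edge, queue, worker, sink, mesh]
Visit leaf → queue [peer, edge, queue, worker, sink, mesh]
Visit peer → queue [edge, queue, worker, sink, mesh]
Visit edge → queue [queue, worker, sink, mesh]
Visit queue → queue [worker, sink, mesh]
Visit worker → queue [sink, mesh]
Visit sink → queue [mesh]
Visit mesh → queue []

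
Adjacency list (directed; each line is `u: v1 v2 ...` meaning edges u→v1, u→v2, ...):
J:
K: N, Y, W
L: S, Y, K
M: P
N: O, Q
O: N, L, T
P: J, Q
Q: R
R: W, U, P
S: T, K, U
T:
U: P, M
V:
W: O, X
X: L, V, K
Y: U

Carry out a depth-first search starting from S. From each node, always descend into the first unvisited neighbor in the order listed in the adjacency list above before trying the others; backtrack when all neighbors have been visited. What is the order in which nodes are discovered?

Visit S
S → T
S → K
K → N
N → O
O → L
L → Y
Y → U
U → P
P → J
P → Q
Q → R
R → W
W → X
X → V
U → M

S T K N O L Y U P J Q R W X V M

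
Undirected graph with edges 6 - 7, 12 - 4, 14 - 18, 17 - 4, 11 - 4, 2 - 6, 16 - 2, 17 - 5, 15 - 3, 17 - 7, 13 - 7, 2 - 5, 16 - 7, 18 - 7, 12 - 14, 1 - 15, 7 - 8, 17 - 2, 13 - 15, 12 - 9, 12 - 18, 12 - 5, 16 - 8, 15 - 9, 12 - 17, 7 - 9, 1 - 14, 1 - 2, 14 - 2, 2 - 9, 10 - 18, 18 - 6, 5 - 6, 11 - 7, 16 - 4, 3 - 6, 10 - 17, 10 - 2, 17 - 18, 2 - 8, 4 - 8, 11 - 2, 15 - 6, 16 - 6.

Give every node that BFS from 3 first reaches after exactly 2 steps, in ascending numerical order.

Level 0: 3
Level 1: 6, 15
Level 2: 1, 2, 5, 7, 9, 13, 16, 18
Level 3: 4, 8, 10, 11, 12, 14, 17

1, 2, 5, 7, 9, 13, 16, 18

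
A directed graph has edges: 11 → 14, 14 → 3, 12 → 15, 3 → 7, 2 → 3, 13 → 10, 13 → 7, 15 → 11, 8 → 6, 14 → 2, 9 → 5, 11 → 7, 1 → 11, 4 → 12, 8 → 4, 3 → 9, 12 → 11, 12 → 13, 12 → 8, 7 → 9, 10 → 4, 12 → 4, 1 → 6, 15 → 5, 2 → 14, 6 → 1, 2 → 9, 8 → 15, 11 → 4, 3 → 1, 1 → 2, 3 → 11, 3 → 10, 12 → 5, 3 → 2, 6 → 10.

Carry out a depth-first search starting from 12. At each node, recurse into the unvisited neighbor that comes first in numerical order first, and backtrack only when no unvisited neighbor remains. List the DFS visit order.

Visit 12
12 → 4
12 → 5
12 → 8
8 → 6
6 → 1
1 → 2
2 → 3
3 → 7
7 → 9
3 → 10
3 → 11
11 → 14
8 → 15
12 → 13

12 -> 4 -> 5 -> 8 -> 6 -> 1 -> 2 -> 3 -> 7 -> 9 -> 10 -> 11 -> 14 -> 15 -> 13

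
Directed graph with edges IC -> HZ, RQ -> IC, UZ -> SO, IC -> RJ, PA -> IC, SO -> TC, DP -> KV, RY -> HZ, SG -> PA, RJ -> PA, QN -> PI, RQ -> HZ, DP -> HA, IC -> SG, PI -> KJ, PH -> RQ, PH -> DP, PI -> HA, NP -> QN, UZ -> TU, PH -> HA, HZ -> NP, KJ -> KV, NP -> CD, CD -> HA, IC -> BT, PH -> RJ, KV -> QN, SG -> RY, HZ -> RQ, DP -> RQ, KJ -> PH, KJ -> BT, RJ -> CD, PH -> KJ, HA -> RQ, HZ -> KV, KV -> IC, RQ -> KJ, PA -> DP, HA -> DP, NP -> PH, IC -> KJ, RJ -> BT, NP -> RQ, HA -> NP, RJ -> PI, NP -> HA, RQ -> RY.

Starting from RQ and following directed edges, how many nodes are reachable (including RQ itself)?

17

BFS from RQ visits: RQ, RY, KJ, IC, HZ, PH, KV, BT, SG, RJ, NP, HA, DP, QN, PA, PI, CD
Reachable nodes: 17 of 21 total.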